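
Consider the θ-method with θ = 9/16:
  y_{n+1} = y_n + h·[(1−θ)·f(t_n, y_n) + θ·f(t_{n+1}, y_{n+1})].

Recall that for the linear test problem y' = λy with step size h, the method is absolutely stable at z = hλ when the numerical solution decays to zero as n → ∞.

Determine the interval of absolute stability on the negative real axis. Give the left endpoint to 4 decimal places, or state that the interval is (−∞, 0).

Set f=λy, z=hλ:
  y_{n+1} = y_n + z·[7/16·y_n + 9/16·y_{n+1}] ⇒ (1 − 9/16z)y_{n+1} = (1 + 7/16z)y_n
  ⇒ R(z) = (1 + 7/16z)/(1 − 9/16z).

Need |R(x)|<1, x<0.
x=-0.62: |R|=0.5403
x=-2: |R|=0.0588
x=-10: |R|=0.5094
x=-100: |R|=0.7467
θ=9/16≥1/2 ⇒ |1+7/16x|<|1−9/16x| ∀x<0 ⇒ stable on all of ℝ⁻.

(−∞, 0) — no finite endpoint.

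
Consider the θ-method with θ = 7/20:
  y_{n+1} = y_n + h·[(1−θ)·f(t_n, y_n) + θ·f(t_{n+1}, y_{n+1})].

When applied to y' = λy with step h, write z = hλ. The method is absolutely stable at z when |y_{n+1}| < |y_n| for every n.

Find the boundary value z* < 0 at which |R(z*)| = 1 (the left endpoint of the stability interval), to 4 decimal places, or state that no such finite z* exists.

z* = -6.6667.

With y'=λy (z=hλ):
  y_{n+1} = y_n + z·[13/20·y_n + 7/20·y_{n+1}] ⇒ (1 − 7/20z)y_{n+1} = (1 + 13/20z)y_n
  so R(z) = (1 + 13/20z)/(1 − 7/20z).

Boundary: |R(x)|=1, x<0.
x=-1.41: |R|=0.0559
R=−1: 1+13/20x = −1+7/20x ⇒ -3/10x=2 ⇒ x=2/(-3/10)=-6.6667
Confirm numerically:
  x=-4.305: |R|=0.71736 <1
  x=-4.043: |R|=0.67409 <1
  x=-4.042: |R|=0.67391 <1
  x=-7.260: |R|=1.05027 >1
  x=-6.774: |R|=1.00955 >1
Stable set (-6.6667, 0).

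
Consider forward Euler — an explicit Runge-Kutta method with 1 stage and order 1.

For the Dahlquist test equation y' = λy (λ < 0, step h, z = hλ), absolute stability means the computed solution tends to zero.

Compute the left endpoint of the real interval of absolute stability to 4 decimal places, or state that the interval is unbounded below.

With y'=λy (z=hλ):
  order 1, 1-stage ⇒ R(z)=1+z
  (e.g. R(-1.69)=-0.69000, |R|=0.69000)

Solve |R(x)|<1 on ℝ⁻.
x=-1.69: |R|=0.6900
|R(-1.61)|=0.6100 |R(-1.55)|=0.5500 |R(-1.16)|=0.1600
Bisect:
  x_lo=-2.5374 |R|=1.5374  x_hi=-0.1173 |R|=0.8827
  mid=-1.32737 |R|=0.32737 →hi
  mid=-1.93238 |R|=0.93238 →hi
  mid=-2.23489 |R|=1.23489 →lo
  mid=-2.08363 |R|=1.08363 →lo
  mid=-2.00801 |R|=1.00801 →lo
  mid=-1.97019 |R|=0.97019 →hi
  mid=-1.98910 |R|=0.98910 →hi
  ...
  [-2.00003,-1.99988] ⇒ x*=-2.0000
Stable set (-2.0000, 0).

left endpoint -2.0000.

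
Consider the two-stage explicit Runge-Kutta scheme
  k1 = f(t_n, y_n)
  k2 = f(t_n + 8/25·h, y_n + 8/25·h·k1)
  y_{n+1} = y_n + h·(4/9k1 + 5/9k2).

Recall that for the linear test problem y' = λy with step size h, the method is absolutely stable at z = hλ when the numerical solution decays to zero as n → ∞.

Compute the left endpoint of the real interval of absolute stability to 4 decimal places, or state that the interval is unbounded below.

z* = -5.6250.

With y'=λy (z=hλ):
  k1=λy_n ⇒ h·k1=z·y_n;  k2=λ(1+8/25z)y_n ⇒ h·k2=z(1+8/25z)y_n
  y_{n+1}/y_n = 1 + 4/9z + 5/9z(1+8/25z) = 1 + z + 8/45z²
  R(z) = 1 + z + 8/45z².

Solve |R(x)|<1 on ℝ⁻.
x=-1.74: |R|=0.2018
R=1: x+8/45x²=0 ⇒ x=−45/8=-5.6250; min R=1−1/(4·8/45)=-0.4062>−1
Confirm numerically:
  x=-5.027: |R|=0.46557 <1
  x=-4.307: |R|=0.00918 <1
  x=-3.831: |R|=0.22183 <1
  x=-2.494: |R|=0.38822 <1
  x=-6.191: |R|=1.62295 >1
  x=-5.886: |R|=1.27311 >1
Interval (-5.6250, 0).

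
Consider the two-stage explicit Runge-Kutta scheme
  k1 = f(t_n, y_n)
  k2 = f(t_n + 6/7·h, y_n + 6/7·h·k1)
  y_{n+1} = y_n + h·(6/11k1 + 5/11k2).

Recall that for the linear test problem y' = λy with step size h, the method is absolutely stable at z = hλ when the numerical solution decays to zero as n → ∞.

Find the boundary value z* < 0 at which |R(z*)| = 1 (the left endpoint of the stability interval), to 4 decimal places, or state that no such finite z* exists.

z* = -2.5667.

On y'=λy, z=hλ:
  k1=λy_n ⇒ h·k1=z·y_n;  k2=λ(1+6/7z)y_n ⇒ h·k2=z(1+6/7z)y_n
  y_{n+1}/y_n = 1 + 6/11z + 5/11z(1+6/7z) = 1 + z + 30/77z²
  ⇒ R(z) = 1 + z + 30/77z².

Need |R(x)|<1, x<0.
x=-0.46: |R|=0.6224
R=1: x+30/77x²=0 ⇒ x=−77/30=-2.5667; min R=1−1/(4·30/77)=0.3583>−1
Confirm numerically:
  x=-2.521: |R|=0.95515 <1
  x=-2.242: |R|=0.71640 <1
  x=-1.775: |R|=0.45252 <1
  x=-1.567: |R|=0.38968 <1
  x=-3.026: |R|=1.54154 >1
  x=-3.021: |R|=1.53476 >1
  x=-2.683: |R|=1.12161 >1
Stable set (-2.5667, 0).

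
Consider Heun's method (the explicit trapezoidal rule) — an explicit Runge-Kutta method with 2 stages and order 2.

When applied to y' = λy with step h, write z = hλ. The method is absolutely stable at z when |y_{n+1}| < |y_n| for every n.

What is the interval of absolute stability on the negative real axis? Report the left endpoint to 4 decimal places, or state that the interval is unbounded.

z∈(-2.0000,0).

Set f=λy, z=hλ:
  order 2, 2-stage ⇒ R(z)=1+z+z^2/2
  (e.g. R(-1.04)=0.50080, |R|=0.50080)

Need |R(x)|<1, x<0.
x=-1.04: |R|=0.5008
|R(-1.85)|=0.8613 |R(-1.12)|=0.5072 |R(-0.72)|=0.5392
Bisect:
  x_lo=-2.7934 |R|=2.1081  x_hi=-0.2244 |R|=0.8008
  mid=-1.50887 |R|=0.62947 →hi
  mid=-2.15112 |R|=1.16254 →lo
  mid=-1.82999 |R|=0.84444 →hi
  mid=-1.99055 |R|=0.99060 →hi
  mid=-2.07084 |R|=1.07334 →lo
  mid=-2.03070 |R|=1.03117 →lo
  mid=-2.01063 |R|=1.01068 →lo
  mid=-2.00059 |R|=1.00059 →lo
  mid=-1.99557 |R|=0.99558 →hi
  ...
  [-2.00012,-1.99996] ⇒ x*=-2.0000
So |R|<1 on (-2.0000, 0).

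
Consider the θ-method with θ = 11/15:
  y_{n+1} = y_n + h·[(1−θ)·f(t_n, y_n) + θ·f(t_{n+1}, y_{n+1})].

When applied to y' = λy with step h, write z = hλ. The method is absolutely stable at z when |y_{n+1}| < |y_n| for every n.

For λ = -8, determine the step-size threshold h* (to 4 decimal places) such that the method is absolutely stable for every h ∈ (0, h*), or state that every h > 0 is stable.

On y'=λy, z=hλ:
  y_{n+1} = y_n + z·[4/15·y_n + 11/15·y_{n+1}] ⇒ (1 − 11/15z)y_{n+1} = (1 + 4/15z)y_n
  R(z) = (1 + 4/15z)/(1 − 11/15z).

Find x<0 with |R(x)|<1.
x=-0.37: |R|=0.7090
x=-2: |R|=0.1892
x=-10: |R|=0.2000
x=-100: |R|=0.3453
θ=11/15≥1/2 ⇒ |1+4/15x|<|1−11/15x| ∀x<0 ⇒ stable on all of ℝ⁻.

unbounded; (−∞, 0). Any h>0 works for λ=-8.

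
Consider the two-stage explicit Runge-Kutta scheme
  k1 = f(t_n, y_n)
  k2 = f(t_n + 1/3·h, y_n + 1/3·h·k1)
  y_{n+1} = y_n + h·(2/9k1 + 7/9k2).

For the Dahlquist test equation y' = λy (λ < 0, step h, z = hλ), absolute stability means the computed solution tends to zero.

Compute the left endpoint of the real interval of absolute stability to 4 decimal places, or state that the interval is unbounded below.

With y'=λy (z=hλ):
  k1=λy_n ⇒ h·k1=z·y_n;  k2=λ(1+1/3z)y_n ⇒ h·k2=z(1+1/3z)y_n
  y_{n+1}/y_n = 1 + 2/9z + 7/9z(1+1/3z) = 1 + z + 7/27z²
  ⇒ R(z) = 1 + z + 7/27z².

Solve |R(x)|<1 on ℝ⁻.
x=-1.76: |R|=0.0431
R=1: x+7/27x²=0 ⇒ x=−27/7=-3.8571; min R=1−1/(4·7/27)=0.0357>−1
Confirm numerically:
  x=-3.590: |R|=0.75136 <1
  x=-2.940: |R|=0.30093 <1
  x=-1.912: |R|=0.03579 <1
  x=-4.384: |R|=1.59882 >1
  x=-3.921: |R|=1.06491 >1
Interval (-3.8571, 0).

left endpoint -3.8571.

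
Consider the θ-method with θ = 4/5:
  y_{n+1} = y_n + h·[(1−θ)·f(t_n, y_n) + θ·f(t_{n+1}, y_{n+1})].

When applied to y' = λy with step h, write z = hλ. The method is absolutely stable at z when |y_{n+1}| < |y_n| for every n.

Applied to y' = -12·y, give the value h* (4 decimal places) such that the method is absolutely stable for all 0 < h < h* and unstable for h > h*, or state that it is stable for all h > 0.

Test eqn y'=λy, z=hλ:
  y_{n+1} = y_n + z·[1/5·y_n + 4/5·y_{n+1}] ⇒ (1 − 4/5z)y_{n+1} = (1 + 1/5z)y_n
  ⇒ R(z) = (1 + 1/5z)/(1 − 4/5z).

Find x<0 with |R(x)|<1.
x=-1.28: |R|=0.3676
x=-2: |R|=0.2308
x=-10: |R|=0.1111
x=-100: |R|=0.2346
θ=4/5≥1/2 ⇒ |1+1/5x|<|1−4/5x| ∀x<0 ⇒ stable on all of ℝ⁻.

(−∞, 0) — no finite endpoint. Any h>0 works for λ=-12.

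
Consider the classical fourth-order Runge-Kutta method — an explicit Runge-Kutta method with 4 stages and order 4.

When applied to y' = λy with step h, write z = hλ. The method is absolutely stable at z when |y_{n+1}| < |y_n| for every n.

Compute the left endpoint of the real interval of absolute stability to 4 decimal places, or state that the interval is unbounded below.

On y'=λy, z=hλ:
  order 4, 4-stage ⇒ R(z)=1+z+z^2/2+z^3/6+z^4/24
  (e.g. R(-1.66)=0.27181, |R|=0.27181)

Solve |R(x)|<1 on ℝ⁻.
x=-1.66: |R|=0.2718
|R(-2.48)|=0.6292 |R(-1.58)|=0.2705 |R(-0.51)|=0.6008
Bisect:
  x_lo=-3.5823 |R|=3.0341  x_hi=-0.2470 |R|=0.7812
  mid=-1.91464 |R|=0.30842 →hi
  mid=-2.74847 |R|=0.94589 →hi
  mid=-3.16539 |R|=1.74151 →lo
  mid=-2.95693 |R|=1.29116 →lo
  mid=-2.85270 |R|=1.10648 →lo
  mid=-2.80059 |R|=1.02331 →lo
  mid=-2.77453 |R|=0.98389 →hi
  mid=-2.78756 |R|=1.00342 →lo
  ...
  [-2.78532,-2.78512] ⇒ x*=-2.7853
So |R|<1 on (-2.7853, 0).

z* = -2.7853.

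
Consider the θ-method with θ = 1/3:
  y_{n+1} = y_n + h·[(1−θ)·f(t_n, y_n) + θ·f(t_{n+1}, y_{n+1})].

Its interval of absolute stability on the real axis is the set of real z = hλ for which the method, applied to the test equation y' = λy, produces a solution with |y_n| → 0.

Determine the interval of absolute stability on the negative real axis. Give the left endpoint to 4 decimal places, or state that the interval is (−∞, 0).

On y'=λy, z=hλ:
  y_{n+1} = y_n + z·[2/3·y_n + 1/3·y_{n+1}] ⇒ (1 − 1/3z)y_{n+1} = (1 + 2/3z)y_n
  Hence R(z) = (1 + 2/3z)/(1 − 1/3z).

Find x<0 with |R(x)|<1.
x=-1.38: |R|=0.0548
R=−1: 1+2/3x = −1+1/3x ⇒ -1/3x=2 ⇒ x=2/(-1/3)=-6.0000
Confirm numerically:
  x=-5.142: |R|=0.89462 <1
  x=-3.906: |R|=0.69679 <1
  x=-3.850: |R|=0.68613 <1
  x=-3.132: |R|=0.53229 <1
  x=-6.597: |R|=1.06221 >1
  x=-6.555: |R|=1.05808 >1
  x=-6.519: |R|=1.05452 >1
Stable set (-6.0000, 0).

z∈(-6.0000,0).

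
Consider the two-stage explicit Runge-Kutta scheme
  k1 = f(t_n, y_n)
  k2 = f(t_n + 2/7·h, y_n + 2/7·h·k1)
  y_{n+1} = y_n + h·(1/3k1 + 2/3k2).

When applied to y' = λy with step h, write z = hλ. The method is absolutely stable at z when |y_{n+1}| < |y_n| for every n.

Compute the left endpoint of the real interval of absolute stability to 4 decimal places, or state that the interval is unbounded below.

left endpoint -5.2500.

Set f=λy, z=hλ:
  k1=λy_n ⇒ h·k1=z·y_n;  k2=λ(1+2/7z)y_n ⇒ h·k2=z(1+2/7z)y_n
  y_{n+1}/y_n = 1 + 1/3z + 2/3z(1+2/7z) = 1 + z + 4/21z²
  so R(z) = 1 + z + 4/21z².

Solve |R(x)|<1 on ℝ⁻.
x=-0.37: |R|=0.6561
R=1: x+4/21x²=0 ⇒ x=−21/4=-5.2500; min R=1−1/(4·4/21)=-0.3125>−1
Confirm numerically:
  x=-4.010: |R|=0.05288 <1
  x=-3.352: |R|=0.21183 <1
  x=-3.206: |R|=0.24820 <1
  x=-2.632: |R|=0.31249 <1
  x=-5.632: |R|=1.40980 >1
  x=-5.536: |R|=1.30158 >1
Interval (-5.2500, 0).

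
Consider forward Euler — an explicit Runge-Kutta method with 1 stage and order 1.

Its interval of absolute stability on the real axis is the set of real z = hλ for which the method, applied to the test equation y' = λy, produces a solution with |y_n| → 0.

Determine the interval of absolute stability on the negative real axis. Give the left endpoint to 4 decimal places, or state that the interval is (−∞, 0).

Set f=λy, z=hλ:
  order 1, 1-stage ⇒ R(z)=1+z
  (e.g. R(-1.39)=-0.39000, |R|=0.39000)

Need |R(x)|<1, x<0.
x=-1.39: |R|=0.3900
|R(-2.23)|=1.2300 |R(-1.58)|=0.5800 |R(-1.37)|=0.3700
Bisect:
  x_lo=-2.4038 |R|=1.4038  x_hi=-0.3541 |R|=0.6459
  mid=-1.37895 |R|=0.37895 →hi
  mid=-1.89140 |R|=0.89140 →hi
  mid=-2.14762 |R|=1.14762 →lo
  mid=-2.01951 |R|=1.01951 →lo
  mid=-1.95545 |R|=0.95545 →hi
  mid=-1.98748 |R|=0.98748 →hi
  mid=-2.00349 |R|=1.00349 →lo
  mid=-1.99549 |R|=0.99549 →hi
  mid=-1.99949 |R|=0.99949 →hi
  mid=-2.00149 |R|=1.00149 →lo
  ...
  [-2.00012,-1.99999] ⇒ x*=-2.0000
Interval (-2.0000, 0).

z∈(-2.0000,0).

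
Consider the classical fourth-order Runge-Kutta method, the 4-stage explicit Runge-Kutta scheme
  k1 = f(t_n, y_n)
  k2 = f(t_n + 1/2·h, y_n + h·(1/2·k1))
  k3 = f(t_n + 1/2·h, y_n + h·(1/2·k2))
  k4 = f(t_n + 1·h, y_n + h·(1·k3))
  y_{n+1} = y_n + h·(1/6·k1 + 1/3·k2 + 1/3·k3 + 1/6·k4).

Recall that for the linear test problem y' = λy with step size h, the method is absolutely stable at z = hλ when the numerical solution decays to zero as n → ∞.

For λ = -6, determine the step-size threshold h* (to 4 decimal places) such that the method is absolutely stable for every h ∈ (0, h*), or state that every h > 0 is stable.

(-2.7853,0); λ=-6 ⇒ h* = 0.4642.

Set f=λy, z=hλ:
  order 4, 4-stage ⇒ R(z)=1+z+z^2/2+z^3/6+z^4/24
  (e.g. R(-1.59)=0.27041, |R|=0.27041)

Need |R(x)|<1, x<0.
x=-1.59: |R|=0.2704
|R(-2.37)|=0.5343 |R(-1.22)|=0.3139 |R(-0.65)|=0.5229
Bisect:
  x_lo=-3.3524 |R|=2.2504  x_hi=-0.1593 |R|=0.8527
  mid=-1.75589 |R|=0.27948 →hi
  mid=-2.55417 |R|=0.70390 →hi
  mid=-2.95330 |R|=1.28430 →lo
  mid=-2.75374 |R|=0.95345 →hi
  mid=-2.85352 |R|=1.10783 →lo
  mid=-2.80363 |R|=1.02799 →lo
  mid=-2.77868 |R|=0.99008 →hi
  mid=-2.79115 |R|=1.00887 →lo
  ...
  [-2.78531,-2.78511] ⇒ x*=-2.7853
Interval (-2.7853, 0).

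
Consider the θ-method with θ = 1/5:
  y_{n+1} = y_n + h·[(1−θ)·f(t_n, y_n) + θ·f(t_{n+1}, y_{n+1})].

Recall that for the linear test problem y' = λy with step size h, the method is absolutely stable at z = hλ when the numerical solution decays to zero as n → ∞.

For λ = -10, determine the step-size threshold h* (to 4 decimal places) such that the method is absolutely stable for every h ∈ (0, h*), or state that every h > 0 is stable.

(-3.3333,0); λ=-10 ⇒ h* = (10/3)/10 = 0.3333.

With y'=λy (z=hλ):
  y_{n+1} = y_n + z·[4/5·y_n + 1/5·y_{n+1}] ⇒ (1 − 1/5z)y_{n+1} = (1 + 4/5z)y_n
  Hence R(z) = (1 + 4/5z)/(1 − 1/5z).

Need |R(x)|<1, x<0.
x=-1.43: |R|=0.1120
R=−1: 1+4/5x = −1+1/5x ⇒ -3/5x=2 ⇒ x=2/(-3/5)=-3.3333
Confirm numerically:
  x=-3.001: |R|=0.87539 <1
  x=-2.937: |R|=0.85020 <1
  x=-2.203: |R|=0.52922 <1
  x=-1.700: |R|=0.26866 <1
  x=-3.715: |R|=1.13138 >1
  x=-3.608: |R|=1.09572 >1
  x=-3.487: |R|=1.05432 >1
Stable set (-3.3333, 0).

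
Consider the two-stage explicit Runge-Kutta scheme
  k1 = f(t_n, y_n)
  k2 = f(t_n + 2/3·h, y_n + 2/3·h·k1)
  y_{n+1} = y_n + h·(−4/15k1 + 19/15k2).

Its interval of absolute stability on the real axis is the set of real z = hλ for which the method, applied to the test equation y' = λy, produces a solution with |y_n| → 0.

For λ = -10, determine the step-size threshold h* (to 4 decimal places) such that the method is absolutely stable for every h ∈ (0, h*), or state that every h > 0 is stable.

(-1.1842,0); λ=-10 ⇒ h* = (45/38)/10 = 0.1184.

Set f=λy, z=hλ:
  k1=λy_n ⇒ h·k1=z·y_n;  k2=λ(1+2/3z)y_n ⇒ h·k2=z(1+2/3z)y_n
  y_{n+1}/y_n = 1 − 4/15z + 19/15z(1+2/3z) = 1 + z + 38/45z²
  so R(z) = 1 + z + 38/45z².

Need |R(x)|<1, x<0.
x=-1.08: |R|=0.9050
R=1: x+38/45x²=0 ⇒ x=−45/38=-1.1842; min R=1−1/(4·38/45)=0.7039>−1
Confirm numerically:
  x=-1.163: |R|=0.97917 <1
  x=-0.669: |R|=0.70894 <1
  x=-0.645: |R|=0.70631 <1
  x=-0.562: |R|=0.70471 <1
  x=-1.741: |R|=1.81858 >1
  x=-1.575: |R|=1.51975 >1
  x=-1.382: |R|=1.23082 >1
Interval (-1.1842, 0).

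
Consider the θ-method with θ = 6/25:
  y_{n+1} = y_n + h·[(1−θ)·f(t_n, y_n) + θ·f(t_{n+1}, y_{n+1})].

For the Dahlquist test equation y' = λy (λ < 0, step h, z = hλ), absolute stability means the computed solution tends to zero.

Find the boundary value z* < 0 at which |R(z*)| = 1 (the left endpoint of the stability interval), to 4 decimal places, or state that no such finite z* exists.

left endpoint -3.8462.

On y'=λy, z=hλ:
  y_{n+1} = y_n + z·[19/25·y_n + 6/25·y_{n+1}] ⇒ (1 − 6/25z)y_{n+1} = (1 + 19/25z)y_n
  ⇒ R(z) = (1 + 19/25z)/(1 − 6/25z).

Boundary: |R(x)|=1, x<0.
x=-1.62: |R|=0.1665
R=−1: 1+19/25x = −1+6/25x ⇒ -13/25x=2 ⇒ x=2/(-13/25)=-3.8462
Confirm numerically:
  x=-3.697: |R|=0.95890 <1
  x=-1.981: |R|=0.34265 <1
  x=-1.777: |R|=0.24572 <1
  x=-1.696: |R|=0.20537 <1
  x=-4.182: |R|=1.08716 >1
  x=-4.007: |R|=1.04264 >1
  x=-3.964: |R|=1.03140 >1
So |R|<1 on (-3.8462, 0).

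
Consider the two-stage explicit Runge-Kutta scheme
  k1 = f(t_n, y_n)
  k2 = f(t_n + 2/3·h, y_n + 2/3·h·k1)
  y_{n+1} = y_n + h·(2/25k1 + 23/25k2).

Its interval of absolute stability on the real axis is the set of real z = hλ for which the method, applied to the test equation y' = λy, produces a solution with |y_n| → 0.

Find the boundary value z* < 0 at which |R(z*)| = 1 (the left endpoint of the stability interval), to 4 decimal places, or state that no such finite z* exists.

Test eqn y'=λy, z=hλ:
  k1=λy_n ⇒ h·k1=z·y_n;  k2=λ(1+2/3z)y_n ⇒ h·k2=z(1+2/3z)y_n
  y_{n+1}/y_n = 1 + 2/25z + 23/25z(1+2/3z) = 1 + z + 46/75z²
  ⇒ R(z) = 1 + z + 46/75z².

Find x<0 with |R(x)|<1.
x=-0.57: |R|=0.6293
R=1: x+46/75x²=0 ⇒ x=−75/46=-1.6304; min R=1−1/(4·46/75)=0.5924>−1
Confirm numerically:
  x=-1.572: |R|=0.94366 <1
  x=-1.420: |R|=0.81673 <1
  x=-1.042: |R|=0.62394 <1
  x=-0.869: |R|=0.59417 <1
  x=-2.144: |R|=1.67533 >1
  x=-2.137: |R|=1.66395 >1
  x=-2.008: |R|=1.46500 >1
So |R|<1 on (-1.6304, 0).

left endpoint -1.6304.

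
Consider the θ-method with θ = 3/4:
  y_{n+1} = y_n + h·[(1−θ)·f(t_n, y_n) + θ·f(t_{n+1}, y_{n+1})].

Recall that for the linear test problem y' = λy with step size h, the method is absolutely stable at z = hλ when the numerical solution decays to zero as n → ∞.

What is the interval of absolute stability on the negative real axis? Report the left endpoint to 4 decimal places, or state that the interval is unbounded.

unbounded; (−∞, 0).

On y'=λy, z=hλ:
  y_{n+1} = y_n + z·[1/4·y_n + 3/4·y_{n+1}] ⇒ (1 − 3/4z)y_{n+1} = (1 + 1/4z)y_n
  ⇒ R(z) = (1 + 1/4z)/(1 − 3/4z).

Find x<0 with |R(x)|<1.
x=-0.64: |R|=0.5676
x=-2: |R|=0.2000
x=-10: |R|=0.1765
x=-100: |R|=0.3158
θ=3/4≥1/2 ⇒ |1+1/4x|<|1−3/4x| ∀x<0 ⇒ stable on all of ℝ⁻.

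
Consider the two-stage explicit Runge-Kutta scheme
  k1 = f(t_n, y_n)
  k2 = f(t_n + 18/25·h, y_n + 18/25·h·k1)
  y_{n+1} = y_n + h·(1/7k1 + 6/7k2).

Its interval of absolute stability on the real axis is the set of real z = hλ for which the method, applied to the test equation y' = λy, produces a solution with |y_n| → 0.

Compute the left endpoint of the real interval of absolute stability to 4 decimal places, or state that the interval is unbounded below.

z* = -1.6204.

Set f=λy, z=hλ:
  k1=λy_n ⇒ h·k1=z·y_n;  k2=λ(1+18/25z)y_n ⇒ h·k2=z(1+18/25z)y_n
  y_{n+1}/y_n = 1 + 1/7z + 6/7z(1+18/25z) = 1 + z + 108/175z²
  so R(z) = 1 + z + 108/175z².

Find x<0 with |R(x)|<1.
x=-1.19: |R|=0.6839
R=1: x+108/175x²=0 ⇒ x=−175/108=-1.6204; min R=1−1/(4·108/175)=0.5949>−1
Confirm numerically:
  x=-1.573: |R|=0.95401 <1
  x=-1.561: |R|=0.94280 <1
  x=-1.476: |R|=0.86849 <1
  x=-1.202: |R|=0.68965 <1
  x=-2.098: |R|=1.61842 >1
  x=-1.839: |R|=1.24813 >1
Interval (-1.6204, 0).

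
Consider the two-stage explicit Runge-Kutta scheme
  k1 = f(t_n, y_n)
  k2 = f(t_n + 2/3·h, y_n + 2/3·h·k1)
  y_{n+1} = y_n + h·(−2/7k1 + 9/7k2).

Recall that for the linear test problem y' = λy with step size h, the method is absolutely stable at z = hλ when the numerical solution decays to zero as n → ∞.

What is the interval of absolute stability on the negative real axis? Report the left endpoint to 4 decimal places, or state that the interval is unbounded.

Set f=λy, z=hλ:
  k1=λy_n ⇒ h·k1=z·y_n;  k2=λ(1+2/3z)y_n ⇒ h·k2=z(1+2/3z)y_n
  y_{n+1}/y_n = 1 − 2/7z + 9/7z(1+2/3z) = 1 + z + 6/7z²
  R(z) = 1 + z + 6/7z².

Need |R(x)|<1, x<0.
x=-1.14: |R|=0.9739
R=1: x+6/7x²=0 ⇒ x=−7/6=-1.1667; min R=1−1/(4·6/7)=0.7083>−1
Confirm numerically:
  x=-0.968: |R|=0.83516 <1
  x=-0.751: |R|=0.73243 <1
  x=-0.677: |R|=0.71585 <1
  x=-0.649: |R|=0.71203 <1
  x=-1.393: |R|=1.27024 >1
  x=-1.309: |R|=1.15970 >1
Stable set (-1.1667, 0).

z∈(-1.1667,0).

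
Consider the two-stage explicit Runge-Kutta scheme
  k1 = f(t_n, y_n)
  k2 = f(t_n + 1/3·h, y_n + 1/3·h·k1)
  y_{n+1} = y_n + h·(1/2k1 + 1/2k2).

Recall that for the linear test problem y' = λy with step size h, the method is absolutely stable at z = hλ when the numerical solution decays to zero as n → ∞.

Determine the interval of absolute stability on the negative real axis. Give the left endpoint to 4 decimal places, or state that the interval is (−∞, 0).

(-6.0000, 0).

Test eqn y'=λy, z=hλ:
  k1=λy_n ⇒ h·k1=z·y_n;  k2=λ(1+1/3z)y_n ⇒ h·k2=z(1+1/3z)y_n
  y_{n+1}/y_n = 1 + 1/2z + 1/2z(1+1/3z) = 1 + z + 1/6z²
  Hence R(z) = 1 + z + 1/6z².

Solve |R(x)|<1 on ℝ⁻.
x=-1.04: |R|=0.1403
R=1: x+1/6x²=0 ⇒ x=−6=-6.0000; min R=1−1/(4·1/6)=-0.5000>−1
Confirm numerically:
  x=-5.146: |R|=0.26755 <1
  x=-4.771: |R|=0.02274 <1
  x=-3.383: |R|=0.47555 <1
  x=-2.798: |R|=0.49320 <1
  x=-6.452: |R|=1.48605 >1
  x=-6.171: |R|=1.17587 >1
So |R|<1 on (-6.0000, 0).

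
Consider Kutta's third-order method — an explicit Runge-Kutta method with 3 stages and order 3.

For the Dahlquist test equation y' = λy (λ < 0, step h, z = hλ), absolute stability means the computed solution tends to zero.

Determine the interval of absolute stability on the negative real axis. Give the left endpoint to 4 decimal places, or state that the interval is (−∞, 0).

z∈(-2.5127,0).

Test eqn y'=λy, z=hλ:
  order 3, 3-stage ⇒ R(z)=1+z+z^2/2+z^3/6
  (e.g. R(-0.43)=0.64920, |R|=0.64920)

Need |R(x)|<1, x<0.
x=-0.43: |R|=0.6492
|R(-2.18)|=0.5305 |R(-1.38)|=0.1342 |R(-1.02)|=0.3233
Bisect:
  x_lo=-3.1134 |R|=2.2966  x_hi=-0.1098 |R|=0.8960
  mid=-1.61159 |R|=0.01059 →hi
  mid=-2.36250 |R|=0.76947 →hi
  mid=-2.73795 |R|=1.41055 →lo
  mid=-2.55022 |R|=1.06269 →lo
  mid=-2.45636 |R|=0.90967 →hi
  mid=-2.50329 |R|=0.98452 →hi
  mid=-2.52676 |R|=1.02319 →lo
  ...
  [-2.51283,-2.51264] ⇒ x*=-2.5127
So |R|<1 on (-2.5127, 0).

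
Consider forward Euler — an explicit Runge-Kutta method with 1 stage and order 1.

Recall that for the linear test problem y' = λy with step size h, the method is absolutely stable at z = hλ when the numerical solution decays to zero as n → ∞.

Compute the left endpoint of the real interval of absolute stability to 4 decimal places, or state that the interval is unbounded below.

Set f=λy, z=hλ:
  order 1, 1-stage ⇒ R(z)=1+z
  (e.g. R(-0.73)=0.27000, |R|=0.27000)

Solve |R(x)|<1 on ℝ⁻.
x=-0.73: |R|=0.2700
|R(-2.06)|=1.0600 |R(-2.05)|=1.0500 |R(-0.92)|=0.0800
Bisect:
  x_lo=-2.5905 |R|=1.5905  x_hi=-0.3695 |R|=0.6305
  mid=-1.47998 |R|=0.47998 →hi
  mid=-2.03525 |R|=1.03525 →lo
  mid=-1.75762 |R|=0.75762 →hi
  mid=-1.89643 |R|=0.89643 →hi
  mid=-1.96584 |R|=0.96584 →hi
  mid=-2.00054 |R|=1.00054 →lo
  mid=-1.98319 |R|=0.98319 →hi
  mid=-1.99187 |R|=0.99187 →hi
  ...
  [-2.00000,-1.99987] ⇒ x*=-2.0000
So |R|<1 on (-2.0000, 0).

left endpoint -2.0000.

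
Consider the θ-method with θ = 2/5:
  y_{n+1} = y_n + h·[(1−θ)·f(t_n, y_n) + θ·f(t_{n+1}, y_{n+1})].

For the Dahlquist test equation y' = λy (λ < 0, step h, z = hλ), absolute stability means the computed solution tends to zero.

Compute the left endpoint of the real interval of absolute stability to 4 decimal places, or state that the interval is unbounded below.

On y'=λy, z=hλ:
  y_{n+1} = y_n + z·[3/5·y_n + 2/5·y_{n+1}] ⇒ (1 − 2/5z)y_{n+1} = (1 + 3/5z)y_n
  Hence R(z) = (1 + 3/5z)/(1 − 2/5z).

Boundary: |R(x)|=1, x<0.
x=-1.26: |R|=0.1622
R=−1: 1+3/5x = −1+2/5x ⇒ -1/5x=2 ⇒ x=2/(-1/5)=-10.0000
Confirm numerically:
  x=-7.885: |R|=0.89817 <1
  x=-7.449: |R|=0.87180 <1
  x=-6.576: |R|=0.81137 <1
  x=-4.756: |R|=0.63864 <1
  x=-10.376: |R|=1.01460 >1
  x=-10.371: |R|=1.01441 >1
Stable set (-10.0000, 0).

left endpoint -10.0000.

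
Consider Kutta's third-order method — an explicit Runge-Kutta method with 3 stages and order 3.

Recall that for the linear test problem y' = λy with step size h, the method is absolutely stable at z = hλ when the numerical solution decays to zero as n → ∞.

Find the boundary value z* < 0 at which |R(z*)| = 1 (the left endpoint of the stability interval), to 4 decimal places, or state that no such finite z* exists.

z* = -2.5127.

With y'=λy (z=hλ):
  order 3, 3-stage ⇒ R(z)=1+z+z^2/2+z^3/6
  (e.g. R(-1.56)=0.02406, |R|=0.02406)

Find x<0 with |R(x)|<1.
x=-1.56: |R|=0.0241
|R(-2.5)|=0.9792 |R(-1.8)|=0.1520 |R(-0.69)|=0.4933
Bisect:
  x_lo=-3.2066 |R|=2.5608  x_hi=-0.1512 |R|=0.8597
  mid=-1.67890 |R|=0.05826 →hi
  mid=-2.44277 |R|=0.88859 →hi
  mid=-2.82470 |R|=1.59158 →lo
  mid=-2.63373 |R|=1.21030 →lo
  mid=-2.53825 |R|=1.04243 →lo
  mid=-2.49051 |R|=0.96381 →hi
  mid=-2.51438 |R|=1.00269 →lo
  ...
  [-2.51289,-2.51270] ⇒ x*=-2.5127
Stable set (-2.5127, 0).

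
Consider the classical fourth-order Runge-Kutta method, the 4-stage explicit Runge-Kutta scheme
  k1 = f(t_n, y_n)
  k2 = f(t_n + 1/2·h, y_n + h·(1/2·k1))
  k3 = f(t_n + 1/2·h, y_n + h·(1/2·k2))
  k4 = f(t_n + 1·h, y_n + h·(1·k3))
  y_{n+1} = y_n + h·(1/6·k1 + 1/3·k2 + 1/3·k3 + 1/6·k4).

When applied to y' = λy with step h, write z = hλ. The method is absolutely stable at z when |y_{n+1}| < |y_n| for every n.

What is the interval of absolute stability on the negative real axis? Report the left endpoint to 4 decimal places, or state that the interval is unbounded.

z∈(-2.7853,0).

On y'=λy, z=hλ:
  order 4, 4-stage ⇒ R(z)=1+z+z^2/2+z^3/6+z^4/24
  (e.g. R(-1.38)=0.28530, |R|=0.28530)

Find x<0 with |R(x)|<1.
x=-1.38: |R|=0.2853
|R(-2.51)|=0.6583 |R(-2.31)|=0.4901 |R(-0.63)|=0.5333
Bisect:
  x_lo=-3.2956 |R|=2.0843  x_hi=-0.1501 |R|=0.8606
  mid=-1.72283 |R|=0.27605 →hi
  mid=-2.50921 |R|=0.65752 →hi
  mid=-2.90240 |R|=1.19140 →lo
  mid=-2.70580 |R|=0.88662 →hi
  mid=-2.80410 |R|=1.02873 →lo
  mid=-2.75495 |R|=0.95521 →hi
  mid=-2.77953 |R|=0.99134 →hi
  mid=-2.79181 |R|=1.00988 →lo
  mid=-2.78567 |R|=1.00057 →lo
  mid=-2.78260 |R|=0.99595 →hi
  ...
  [-2.78548,-2.78529] ⇒ x*=-2.7853
Stable set (-2.7853, 0).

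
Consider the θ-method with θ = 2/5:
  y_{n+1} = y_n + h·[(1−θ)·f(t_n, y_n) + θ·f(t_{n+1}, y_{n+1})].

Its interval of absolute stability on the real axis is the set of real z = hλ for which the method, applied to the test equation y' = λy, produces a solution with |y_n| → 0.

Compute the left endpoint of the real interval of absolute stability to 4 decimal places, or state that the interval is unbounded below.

z* = -10.0000.

Set f=λy, z=hλ:
  y_{n+1} = y_n + z·[3/5·y_n + 2/5·y_{n+1}] ⇒ (1 − 2/5z)y_{n+1} = (1 + 3/5z)y_n
  R(z) = (1 + 3/5z)/(1 − 2/5z).

Boundary: |R(x)|=1, x<0.
x=-1.62: |R|=0.0170
R=−1: 1+3/5x = −1+2/5x ⇒ -1/5x=2 ⇒ x=2/(-1/5)=-10.0000
Confirm numerically:
  x=-8.332: |R|=0.92301 <1
  x=-8.252: |R|=0.91871 <1
  x=-5.753: |R|=0.74270 <1
  x=-10.520: |R|=1.01997 >1
  x=-10.442: |R|=1.01708 >1
So |R|<1 on (-10.0000, 0).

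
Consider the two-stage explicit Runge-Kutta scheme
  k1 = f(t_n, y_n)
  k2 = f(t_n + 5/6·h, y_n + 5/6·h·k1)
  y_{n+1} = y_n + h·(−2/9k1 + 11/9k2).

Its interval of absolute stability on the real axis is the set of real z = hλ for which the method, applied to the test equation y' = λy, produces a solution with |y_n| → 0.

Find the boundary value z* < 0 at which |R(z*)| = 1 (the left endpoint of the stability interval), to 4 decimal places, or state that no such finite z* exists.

With y'=λy (z=hλ):
  k1=λy_n ⇒ h·k1=z·y_n;  k2=λ(1+5/6z)y_n ⇒ h·k2=z(1+5/6z)y_n
  y_{n+1}/y_n = 1 − 2/9z + 11/9z(1+5/6z) = 1 + z + 55/54z²
  Hence R(z) = 1 + z + 55/54z².

Boundary: |R(x)|=1, x<0.
x=-0.63: |R|=0.7742
R=1: x+55/54x²=0 ⇒ x=−54/55=-0.9818; min R=1−1/(4·55/54)=0.7545>−1
Confirm numerically:
  x=-0.954: |R|=0.97297 <1
  x=-0.644: |R|=0.77842 <1
  x=-0.525: |R|=0.75573 <1
  x=-0.407: |R|=0.76172 <1
  x=-1.463: |R|=1.71701 >1
  x=-1.285: |R|=1.39680 >1
  x=-1.110: |R|=1.14492 >1
Interval (-0.9818, 0).

z* = -0.9818.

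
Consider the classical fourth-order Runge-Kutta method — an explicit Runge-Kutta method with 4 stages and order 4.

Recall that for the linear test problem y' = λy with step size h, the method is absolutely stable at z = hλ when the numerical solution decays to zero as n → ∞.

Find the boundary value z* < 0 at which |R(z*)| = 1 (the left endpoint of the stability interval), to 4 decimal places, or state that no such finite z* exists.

left endpoint -2.7853.

Set f=λy, z=hλ:
  order 4, 4-stage ⇒ R(z)=1+z+z^2/2+z^3/6+z^4/24
  (e.g. R(-0.6)=0.54940, |R|=0.54940)

Solve |R(x)|<1 on ℝ⁻.
x=-0.6: |R|=0.5494
|R(-2.63)|=0.7900 |R(-2.13)|=0.3855 |R(-1.44)|=0.2783
Bisect:
  x_lo=-3.1309 |R|=1.6589  x_hi=-0.3219 |R|=0.7248
  mid=-1.72641 |R|=0.27638 →hi
  mid=-2.42864 |R|=0.58261 →hi
  mid=-2.77975 |R|=0.99168 →hi
  mid=-2.95531 |R|=1.28809 →lo
  mid=-2.86753 |R|=1.13124 →lo
  mid=-2.82364 |R|=1.05937 →lo
  mid=-2.80170 |R|=1.02501 →lo
  mid=-2.79072 |R|=1.00822 →lo
  mid=-2.78524 |R|=0.99992 →hi
  ...
  [-2.78541,-2.78524] ⇒ x*=-2.7853
Stable set (-2.7853, 0).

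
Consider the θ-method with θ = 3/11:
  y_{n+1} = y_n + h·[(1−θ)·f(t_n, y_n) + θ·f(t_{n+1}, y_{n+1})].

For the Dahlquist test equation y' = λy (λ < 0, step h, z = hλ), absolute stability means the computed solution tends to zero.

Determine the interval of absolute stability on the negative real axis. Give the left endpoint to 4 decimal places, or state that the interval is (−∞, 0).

On y'=λy, z=hλ:
  y_{n+1} = y_n + z·[8/11·y_n + 3/11·y_{n+1}] ⇒ (1 − 3/11z)y_{n+1} = (1 + 8/11z)y_n
  Hence R(z) = (1 + 8/11z)/(1 − 3/11z).

Need |R(x)|<1, x<0.
x=-0.63: |R|=0.4624
R=−1: 1+8/11x = −1+3/11x ⇒ -5/11x=2 ⇒ x=2/(-5/11)=-4.4000
Confirm numerically:
  x=-3.637: |R|=0.82589 <1
  x=-3.176: |R|=0.70187 <1
  x=-2.356: |R|=0.43436 <1
  x=-2.246: |R|=0.39283 <1
  x=-4.936: |R|=1.10384 >1
  x=-4.764: |R|=1.07196 >1
  x=-4.455: |R|=1.01129 >1
So |R|<1 on (-4.4000, 0).

(-4.4000, 0).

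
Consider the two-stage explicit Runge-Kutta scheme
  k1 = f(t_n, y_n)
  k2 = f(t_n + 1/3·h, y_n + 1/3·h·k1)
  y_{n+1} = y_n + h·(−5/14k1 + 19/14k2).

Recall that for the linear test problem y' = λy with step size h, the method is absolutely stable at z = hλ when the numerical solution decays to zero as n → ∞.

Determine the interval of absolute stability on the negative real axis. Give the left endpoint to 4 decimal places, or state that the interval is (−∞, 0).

z∈(-2.2105,0).

Set f=λy, z=hλ:
  k1=λy_n ⇒ h·k1=z·y_n;  k2=λ(1+1/3z)y_n ⇒ h·k2=z(1+1/3z)y_n
  y_{n+1}/y_n = 1 − 5/14z + 19/14z(1+1/3z) = 1 + z + 19/42z²
  ⇒ R(z) = 1 + z + 19/42z².

Solve |R(x)|<1 on ℝ⁻.
x=-0.66: |R|=0.5371
R=1: x+19/42x²=0 ⇒ x=−42/19=-2.2105; min R=1−1/(4·19/42)=0.4474>−1
Confirm numerically:
  x=-2.122: |R|=0.91502 <1
  x=-1.179: |R|=0.44983 <1
  x=-1.149: |R|=0.44823 <1
  x=-2.669: |R|=1.55356 >1
  x=-2.588: |R|=1.44193 >1
So |R|<1 on (-2.2105, 0).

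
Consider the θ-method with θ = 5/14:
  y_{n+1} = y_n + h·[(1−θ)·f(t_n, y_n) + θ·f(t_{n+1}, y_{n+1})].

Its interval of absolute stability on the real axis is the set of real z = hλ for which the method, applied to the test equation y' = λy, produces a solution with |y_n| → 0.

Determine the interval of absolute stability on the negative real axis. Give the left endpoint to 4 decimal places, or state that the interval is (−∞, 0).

On y'=λy, z=hλ:
  y_{n+1} = y_n + z·[9/14·y_n + 5/14·y_{n+1}] ⇒ (1 − 5/14z)y_{n+1} = (1 + 9/14z)y_n
  so R(z) = (1 + 9/14z)/(1 − 5/14z).

Need |R(x)|<1, x<0.
x=-1.79: |R|=0.0919
R=−1: 1+9/14x = −1+5/14x ⇒ -2/7x=2 ⇒ x=2/(-2/7)=-7.0000
Confirm numerically:
  x=-4.698: |R|=0.75439 <1
  x=-4.204: |R|=0.68064 <1
  x=-3.983: |R|=0.64417 <1
  x=-7.580: |R|=1.04470 >1
  x=-7.338: |R|=1.02667 >1
  x=-7.326: |R|=1.02576 >1
So |R|<1 on (-7.0000, 0).

(-7.0000, 0).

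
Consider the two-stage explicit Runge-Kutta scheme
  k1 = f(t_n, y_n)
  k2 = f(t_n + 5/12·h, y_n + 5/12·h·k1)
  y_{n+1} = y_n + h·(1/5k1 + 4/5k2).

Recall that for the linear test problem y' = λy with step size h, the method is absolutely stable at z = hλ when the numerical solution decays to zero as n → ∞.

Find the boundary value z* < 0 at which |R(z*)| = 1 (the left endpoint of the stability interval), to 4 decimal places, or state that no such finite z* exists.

Set f=λy, z=hλ:
  k1=λy_n ⇒ h·k1=z·y_n;  k2=λ(1+5/12z)y_n ⇒ h·k2=z(1+5/12z)y_n
  y_{n+1}/y_n = 1 + 1/5z + 4/5z(1+5/12z) = 1 + z + 1/3z²
  R(z) = 1 + z + 1/3z².

Solve |R(x)|<1 on ℝ⁻.
x=-1.76: |R|=0.2725
R=1: x+1/3x²=0 ⇒ x=−3=-3.0000; min R=1−1/(4·1/3)=0.2500>−1
Confirm numerically:
  x=-2.308: |R|=0.46762 <1
  x=-2.019: |R|=0.33979 <1
  x=-1.309: |R|=0.26216 <1
  x=-3.583: |R|=1.69630 >1
  x=-3.500: |R|=1.58333 >1
  x=-3.303: |R|=1.33360 >1
So |R|<1 on (-3.0000, 0).

z* = -3.0000.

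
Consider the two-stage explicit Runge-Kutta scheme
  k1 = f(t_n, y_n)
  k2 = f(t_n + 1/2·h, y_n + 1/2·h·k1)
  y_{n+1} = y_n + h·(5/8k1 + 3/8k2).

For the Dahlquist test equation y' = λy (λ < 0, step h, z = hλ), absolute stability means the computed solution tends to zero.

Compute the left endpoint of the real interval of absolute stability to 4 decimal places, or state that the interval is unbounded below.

On y'=λy, z=hλ:
  k1=λy_n ⇒ h·k1=z·y_n;  k2=λ(1+1/2z)y_n ⇒ h·k2=z(1+1/2z)y_n
  y_{n+1}/y_n = 1 + 5/8z + 3/8z(1+1/2z) = 1 + z + 3/16z²
  Hence R(z) = 1 + z + 3/16z².

Find x<0 with |R(x)|<1.
x=-0.65: |R|=0.4292
R=1: x+3/16x²=0 ⇒ x=−16/3=-5.3333; min R=1−1/(4·3/16)=-0.3333>−1
Confirm numerically:
  x=-5.159: |R|=0.83137 <1
  x=-3.509: |R|=0.20030 <1
  x=-3.187: |R|=0.28257 <1
  x=-5.879: |R|=1.60150 >1
  x=-5.871: |R|=1.59187 >1
So |R|<1 on (-5.3333, 0).

z* = -5.3333.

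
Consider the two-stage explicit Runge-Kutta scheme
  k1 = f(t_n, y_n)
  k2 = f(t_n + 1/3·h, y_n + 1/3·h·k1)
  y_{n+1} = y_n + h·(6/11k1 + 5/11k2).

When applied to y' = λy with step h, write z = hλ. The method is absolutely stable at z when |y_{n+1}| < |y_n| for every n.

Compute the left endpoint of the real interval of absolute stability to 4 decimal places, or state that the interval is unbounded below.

left endpoint -6.6000.

On y'=λy, z=hλ:
  k1=λy_n ⇒ h·k1=z·y_n;  k2=λ(1+1/3z)y_n ⇒ h·k2=z(1+1/3z)y_n
  y_{n+1}/y_n = 1 + 6/11z + 5/11z(1+1/3z) = 1 + z + 5/33z²
  so R(z) = 1 + z + 5/33z².

Find x<0 with |R(x)|<1.
x=-1.19: |R|=0.0246
R=1: x+5/33x²=0 ⇒ x=−33/5=-6.6000; min R=1−1/(4·5/33)=-0.6500>−1
Confirm numerically:
  x=-5.923: |R|=0.39244 <1
  x=-5.492: |R|=0.07801 <1
  x=-4.767: |R|=0.32393 <1
  x=-2.938: |R|=0.63014 <1
  x=-6.803: |R|=1.20924 >1
  x=-6.718: |R|=1.12011 >1
  x=-6.639: |R|=1.03923 >1
Interval (-6.6000, 0).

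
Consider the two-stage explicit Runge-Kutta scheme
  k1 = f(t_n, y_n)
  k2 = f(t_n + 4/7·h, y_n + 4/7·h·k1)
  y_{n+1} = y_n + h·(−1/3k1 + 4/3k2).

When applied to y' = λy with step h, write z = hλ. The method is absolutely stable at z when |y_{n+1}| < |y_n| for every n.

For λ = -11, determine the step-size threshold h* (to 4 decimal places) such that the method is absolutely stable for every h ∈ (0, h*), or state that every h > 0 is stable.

(-1.3125,0); λ=-11 ⇒ h* = (21/16)/11 = 0.1193.

With y'=λy (z=hλ):
  k1=λy_n ⇒ h·k1=z·y_n;  k2=λ(1+4/7z)y_n ⇒ h·k2=z(1+4/7z)y_n
  y_{n+1}/y_n = 1 − 1/3z + 4/3z(1+4/7z) = 1 + z + 16/21z²
  Hence R(z) = 1 + z + 16/21z².

Boundary: |R(x)|=1, x<0.
x=-1.71: |R|=1.5179
R=1: x+16/21x²=0 ⇒ x=−21/16=-1.3125; min R=1−1/(4·16/21)=0.6719>−1
Confirm numerically:
  x=-1.234: |R|=0.92620 <1
  x=-0.785: |R|=0.68450 <1
  x=-0.719: |R|=0.67488 <1
  x=-1.812: |R|=1.68960 >1
  x=-1.650: |R|=1.42429 >1
Stable set (-1.3125, 0).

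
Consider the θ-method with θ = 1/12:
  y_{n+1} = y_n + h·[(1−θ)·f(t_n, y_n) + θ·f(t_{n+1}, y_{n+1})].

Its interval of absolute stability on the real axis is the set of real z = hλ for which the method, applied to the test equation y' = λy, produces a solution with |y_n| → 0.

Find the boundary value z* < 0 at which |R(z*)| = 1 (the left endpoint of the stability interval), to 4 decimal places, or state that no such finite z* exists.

left endpoint -2.4000.

With y'=λy (z=hλ):
  y_{n+1} = y_n + z·[11/12·y_n + 1/12·y_{n+1}] ⇒ (1 − 1/12z)y_{n+1} = (1 + 11/12z)y_n
  ⇒ R(z) = (1 + 11/12z)/(1 − 1/12z).

Need |R(x)|<1, x<0.
x=-1.79: |R|=0.5577
R=−1: 1+11/12x = −1+1/12x ⇒ -5/6x=2 ⇒ x=2/(-5/6)=-2.4000
Confirm numerically:
  x=-1.996: |R|=0.71135 <1
  x=-1.839: |R|=0.59462 <1
  x=-1.448: |R|=0.29209 <1
  x=-1.146: |R|=0.04610 <1
  x=-2.724: |R|=1.22005 >1
  x=-2.506: |R|=1.07307 >1
  x=-2.444: |R|=1.03046 >1
So |R|<1 on (-2.4000, 0).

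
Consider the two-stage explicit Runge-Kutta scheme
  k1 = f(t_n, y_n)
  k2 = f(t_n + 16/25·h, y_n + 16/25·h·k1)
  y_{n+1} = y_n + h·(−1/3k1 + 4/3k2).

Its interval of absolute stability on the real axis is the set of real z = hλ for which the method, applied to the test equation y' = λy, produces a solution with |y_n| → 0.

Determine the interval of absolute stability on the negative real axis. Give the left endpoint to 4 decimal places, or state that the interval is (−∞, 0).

Test eqn y'=λy, z=hλ:
  k1=λy_n ⇒ h·k1=z·y_n;  k2=λ(1+16/25z)y_n ⇒ h·k2=z(1+16/25z)y_n
  y_{n+1}/y_n = 1 − 1/3z + 4/3z(1+16/25z) = 1 + z + 64/75z²
  R(z) = 1 + z + 64/75z².

Solve |R(x)|<1 on ℝ⁻.
x=-1.17: |R|=0.9981
R=1: x+64/75x²=0 ⇒ x=−75/64=-1.1719; min R=1−1/(4·64/75)=0.7070>−1
Confirm numerically:
  x=-1.084: |R|=0.91871 <1
  x=-1.063: |R|=0.90124 <1
  x=-1.053: |R|=0.89318 <1
  x=-1.658: |R|=1.68778 >1
  x=-1.322: |R|=1.16936 >1
Interval (-1.1719, 0).

(-1.1719, 0).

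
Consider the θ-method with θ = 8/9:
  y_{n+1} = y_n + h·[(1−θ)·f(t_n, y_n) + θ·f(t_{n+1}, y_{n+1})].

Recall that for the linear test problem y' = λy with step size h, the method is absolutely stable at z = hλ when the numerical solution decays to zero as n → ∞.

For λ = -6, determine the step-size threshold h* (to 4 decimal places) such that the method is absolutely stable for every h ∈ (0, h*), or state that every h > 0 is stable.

With y'=λy (z=hλ):
  y_{n+1} = y_n + z·[1/9·y_n + 8/9·y_{n+1}] ⇒ (1 − 8/9z)y_{n+1} = (1 + 1/9z)y_n
  R(z) = (1 + 1/9z)/(1 − 8/9z).

Solve |R(x)|<1 on ℝ⁻.
x=-1.55: |R|=0.3481
x=-2: |R|=0.2800
x=-10: |R|=0.0112
x=-100: |R|=0.1125
θ=8/9≥1/2 ⇒ |1+1/9x|<|1−8/9x| ∀x<0 ⇒ stable on all of ℝ⁻.

(−∞, 0) — no finite endpoint. Any h>0 works for λ=-6.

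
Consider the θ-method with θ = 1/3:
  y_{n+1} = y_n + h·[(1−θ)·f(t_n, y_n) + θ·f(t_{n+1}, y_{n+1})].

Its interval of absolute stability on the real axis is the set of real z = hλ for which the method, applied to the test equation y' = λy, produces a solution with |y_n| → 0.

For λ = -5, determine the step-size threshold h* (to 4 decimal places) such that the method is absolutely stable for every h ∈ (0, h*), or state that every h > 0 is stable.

(-6.0000,0); λ=-5 ⇒ h* = (6)/5 = 1.2000.

On y'=λy, z=hλ:
  y_{n+1} = y_n + z·[2/3·y_n + 1/3·y_{n+1}] ⇒ (1 − 1/3z)y_{n+1} = (1 + 2/3z)y_n
  so R(z) = (1 + 2/3z)/(1 − 1/3z).

Find x<0 with |R(x)|<1.
x=-0.63: |R|=0.4793
R=−1: 1+2/3x = −1+1/3x ⇒ -1/3x=2 ⇒ x=2/(-1/3)=-6.0000
Confirm numerically:
  x=-5.917: |R|=0.99069 <1
  x=-5.256: |R|=0.90988 <1
  x=-3.645: |R|=0.64560 <1
  x=-6.549: |R|=1.05749 >1
  x=-6.424: |R|=1.04499 >1
  x=-6.171: |R|=1.01865 >1
Stable set (-6.0000, 0).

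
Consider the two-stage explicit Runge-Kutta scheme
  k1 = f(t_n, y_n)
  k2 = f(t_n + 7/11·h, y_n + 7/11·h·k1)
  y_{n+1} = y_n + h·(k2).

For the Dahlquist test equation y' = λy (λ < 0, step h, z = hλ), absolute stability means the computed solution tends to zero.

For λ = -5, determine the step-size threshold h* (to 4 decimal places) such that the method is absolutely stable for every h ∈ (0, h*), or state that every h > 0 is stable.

(-1.5714,0); λ=-5 ⇒ h* = (11/7)/5 = 0.3143.

With y'=λy (z=hλ):
  k1=λy_n ⇒ h·k1=z·y_n;  k2=λ(1+7/11z)y_n ⇒ h·k2=z(1+7/11z)y_n
  y_{n+1}/y_n = 1 + z(1+7/11z) = 1 + z + 7/11z²
  R(z) = 1 + z + 7/11z².

Find x<0 with |R(x)|<1.
x=-1.4: |R|=0.8473
R=1: x+7/11x²=0 ⇒ x=−11/7=-1.5714; min R=1−1/(4·7/11)=0.6071>−1
Confirm numerically:
  x=-1.415: |R|=0.85914 <1
  x=-0.974: |R|=0.62970 <1
  x=-0.919: |R|=0.61845 <1
  x=-2.101: |R|=1.70804 >1
  x=-1.925: |R|=1.43313 >1
So |R|<1 on (-1.5714, 0).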